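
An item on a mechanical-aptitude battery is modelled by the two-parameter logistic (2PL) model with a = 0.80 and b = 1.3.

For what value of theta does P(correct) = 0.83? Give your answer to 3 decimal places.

P(theta) = 1 / (1 + exp(−a(theta − b)))
logit = ln(0.8300/0.1700) = 1.5856
theta = b + logit/(a) = 1.3 + 1.5856/0.8000 = 3.2820

3.282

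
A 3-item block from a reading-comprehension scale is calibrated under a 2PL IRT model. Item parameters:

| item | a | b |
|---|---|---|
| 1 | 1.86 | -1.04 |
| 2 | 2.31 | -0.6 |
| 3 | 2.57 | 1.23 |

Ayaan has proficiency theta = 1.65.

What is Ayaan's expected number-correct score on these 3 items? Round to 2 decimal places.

2.73

P(theta) = 1 / (1 + exp(−a(theta − b)))
P_1 = 1/(1+e^{-5.0034}) = 0.9933
P_2 = 1/(1+e^{-5.1975}) = 0.9945
P_3 = 1/(1+e^{-1.0794}) = 0.7464
E[score] = 0.9933 + 0.9945 + 0.7464 = 2.7342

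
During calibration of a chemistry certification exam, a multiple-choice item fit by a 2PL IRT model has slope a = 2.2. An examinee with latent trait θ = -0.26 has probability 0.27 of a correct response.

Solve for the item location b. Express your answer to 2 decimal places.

0.19

P(θ) = 1 / (1 + exp(−a(θ − b)))
logit(0.27) = ln(0.27/0.73) = -0.9946
b = θ − logit/(a) = -0.26 − (-0.9946)/2.2000 = 0.1921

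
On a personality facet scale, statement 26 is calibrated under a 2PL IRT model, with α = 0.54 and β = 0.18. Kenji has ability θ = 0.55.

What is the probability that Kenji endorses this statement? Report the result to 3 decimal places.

P(θ) = 1 / (1 + exp(−α(θ − β)))
Exponent: 0.54 × (0.55 − 0.18) = 0.1998
1/(1 + e^{-0.1998}) = 0.5498

0.550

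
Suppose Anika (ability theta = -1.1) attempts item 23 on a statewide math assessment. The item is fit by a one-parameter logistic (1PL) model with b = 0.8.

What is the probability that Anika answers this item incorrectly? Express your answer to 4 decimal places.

P(theta) = 1 / (1 + exp(−(theta − b)))
Exponent: (-1.1 − 0.8) = -1.9000
1/(1 + e^{1.9000}) = 0.1301
P = 0.1301
P(incorrect) = 1 − 0.1301 = 0.8699

0.8699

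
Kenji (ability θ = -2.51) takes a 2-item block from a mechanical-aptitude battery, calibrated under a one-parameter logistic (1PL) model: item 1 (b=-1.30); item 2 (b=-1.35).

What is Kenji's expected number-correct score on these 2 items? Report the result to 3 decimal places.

0.468

P(θ) = 1 / (1 + exp(−(θ − b)))
P_1 = 1/(1+e^{1.2100}) = 0.2297
P_2 = 1/(1+e^{1.1600}) = 0.2387
E[score] = 0.2297 + 0.2387 = 0.4684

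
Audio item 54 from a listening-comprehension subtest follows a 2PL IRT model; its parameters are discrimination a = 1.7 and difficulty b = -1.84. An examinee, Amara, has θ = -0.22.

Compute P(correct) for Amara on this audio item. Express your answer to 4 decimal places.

P(θ) = 1 / (1 + exp(−a(θ − b)))
Exponent: 1.7 × (-0.22 − (-1.84)) = 2.7540
1/(1 + e^{-2.7540}) = 0.9401

0.9401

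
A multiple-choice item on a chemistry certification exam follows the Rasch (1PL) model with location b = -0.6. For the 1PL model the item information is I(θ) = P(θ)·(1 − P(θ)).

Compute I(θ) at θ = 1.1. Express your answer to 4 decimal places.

0.1306

P = 1/(1+e^{-1.7000}) = 0.8455
P(1−P) = 0.8455 × 0.1545 = 0.1306
I = P(1−P) = 0.13061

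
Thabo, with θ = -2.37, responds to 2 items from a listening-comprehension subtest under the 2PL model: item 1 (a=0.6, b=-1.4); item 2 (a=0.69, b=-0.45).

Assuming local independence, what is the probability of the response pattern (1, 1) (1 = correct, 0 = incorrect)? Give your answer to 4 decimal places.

0.0753

P(θ) = 1 / (1 + exp(−a(θ − b)))
P_1 = 1/(1+e^{0.5820}) = 0.3585
P_2 = 1/(1+e^{1.3248}) = 0.2100
L = P_1 × P_2 = 0.3585 × 0.2100 = 0.07529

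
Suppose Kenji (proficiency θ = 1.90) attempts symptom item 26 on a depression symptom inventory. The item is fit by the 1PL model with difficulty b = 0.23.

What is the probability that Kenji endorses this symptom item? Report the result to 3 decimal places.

P(θ) = 1 / (1 + exp(−(θ − b)))
Exponent: (1.90 − 0.23) = 1.6700
1/(1 + e^{-1.6700}) = 0.8416
P = 0.8416

0.842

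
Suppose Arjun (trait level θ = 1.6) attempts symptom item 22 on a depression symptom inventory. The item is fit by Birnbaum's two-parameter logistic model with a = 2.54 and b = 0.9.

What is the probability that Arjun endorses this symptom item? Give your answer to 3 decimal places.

P(θ) = 1 / (1 + exp(−a(θ − b)))
Exponent: 2.54 × (1.6 − 0.9) = 1.7780
1/(1 + e^{-1.7780}) = 0.8554

0.855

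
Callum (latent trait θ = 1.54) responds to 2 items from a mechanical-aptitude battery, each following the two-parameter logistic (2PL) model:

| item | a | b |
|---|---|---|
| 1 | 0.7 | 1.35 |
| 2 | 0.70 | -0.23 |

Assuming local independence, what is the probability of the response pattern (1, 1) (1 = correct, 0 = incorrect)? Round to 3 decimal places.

P(θ) = 1 / (1 + exp(−a(θ − b)))
P_1 = 1/(1+e^{-0.1330}) = 0.5332
P_2 = 1/(1+e^{-1.2390}) = 0.7754
L = P_1 × P_2 = 0.5332 × 0.7754 = 0.41344

0.413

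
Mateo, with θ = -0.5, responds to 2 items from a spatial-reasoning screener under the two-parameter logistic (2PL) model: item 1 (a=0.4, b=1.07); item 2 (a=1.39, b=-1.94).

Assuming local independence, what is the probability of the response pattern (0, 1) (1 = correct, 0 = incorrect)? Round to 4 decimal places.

0.5744

P(θ) = 1 / (1 + exp(−a(θ − b)))
P_1 = 1/(1+e^{0.6280}) = 0.3480
P_2 = 1/(1+e^{-2.0016}) = 0.8810
L = (1−P_1) × P_2 = 0.6520 × 0.8810 = 0.57442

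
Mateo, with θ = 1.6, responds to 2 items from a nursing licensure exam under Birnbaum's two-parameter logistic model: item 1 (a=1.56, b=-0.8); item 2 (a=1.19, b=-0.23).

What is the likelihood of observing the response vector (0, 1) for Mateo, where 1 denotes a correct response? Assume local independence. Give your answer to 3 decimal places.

0.021

P(θ) = 1 / (1 + exp(−a(θ − b)))
P_1 = 1/(1+e^{-3.7440}) = 0.9769
P_2 = 1/(1+e^{-2.1777}) = 0.8982
L = (1−P_1) × P_2 = 0.0231 × 0.8982 = 0.02076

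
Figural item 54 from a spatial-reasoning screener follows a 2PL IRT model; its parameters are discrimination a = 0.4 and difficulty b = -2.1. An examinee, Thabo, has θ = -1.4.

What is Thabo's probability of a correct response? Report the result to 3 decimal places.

P(θ) = 1 / (1 + exp(−a(θ − b)))
Exponent: 0.4 × (-1.4 − (-2.1)) = 0.2800
1/(1 + e^{-0.2800}) = 0.5695

0.570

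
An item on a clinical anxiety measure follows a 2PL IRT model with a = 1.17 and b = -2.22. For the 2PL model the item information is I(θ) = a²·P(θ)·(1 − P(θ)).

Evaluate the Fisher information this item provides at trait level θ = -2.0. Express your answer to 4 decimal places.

0.3366

P = 1/(1+e^{-0.2574}) = 0.5640
P(1−P) = 0.5640 × 0.4360 = 0.2459
I = a² × P(1−P) = 1.17² × 0.2459 = 0.33662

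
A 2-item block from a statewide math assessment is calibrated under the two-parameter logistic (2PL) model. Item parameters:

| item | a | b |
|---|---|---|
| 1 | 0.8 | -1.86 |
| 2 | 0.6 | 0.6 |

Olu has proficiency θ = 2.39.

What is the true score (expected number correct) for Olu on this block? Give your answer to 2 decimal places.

1.71

P(θ) = 1 / (1 + exp(−a(θ − b)))
P_1 = 1/(1+e^{-3.4000}) = 0.9677
P_2 = 1/(1+e^{-1.0740}) = 0.7454
E[score] = 0.9677 + 0.7454 = 1.7131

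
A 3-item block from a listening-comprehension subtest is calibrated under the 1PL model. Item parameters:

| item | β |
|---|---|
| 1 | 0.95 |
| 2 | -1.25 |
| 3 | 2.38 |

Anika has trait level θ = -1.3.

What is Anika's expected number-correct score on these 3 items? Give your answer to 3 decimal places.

P(θ) = 1 / (1 + exp(−(θ − β)))
P_1 = 1/(1+e^{2.2500}) = 0.0953
P_2 = 1/(1+e^{0.0500}) = 0.4875
P_3 = 1/(1+e^{3.6800}) = 0.0246
E[score] = 0.0953 + 0.4875 + 0.0246 = 0.6075

0.607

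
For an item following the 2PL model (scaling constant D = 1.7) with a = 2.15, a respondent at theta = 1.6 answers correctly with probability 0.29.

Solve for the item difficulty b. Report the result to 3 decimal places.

1.845

P(theta) = 1 / (1 + exp(−D·a(theta − b)))
logit(0.29) = ln(0.29/0.71) = -0.8954
b = theta − logit/(1.7·a) = 1.6 − (-0.8954)/3.6550 = 1.8450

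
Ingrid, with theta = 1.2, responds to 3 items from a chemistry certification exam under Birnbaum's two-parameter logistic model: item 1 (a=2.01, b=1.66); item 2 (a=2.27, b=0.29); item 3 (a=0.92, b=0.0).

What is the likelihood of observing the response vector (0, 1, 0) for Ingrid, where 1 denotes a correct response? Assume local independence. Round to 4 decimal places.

P(theta) = 1 / (1 + exp(−a(theta − b)))
P_1 = 1/(1+e^{0.9246}) = 0.2840
P_2 = 1/(1+e^{-2.0657}) = 0.8875
P_3 = 1/(1+e^{-1.1040}) = 0.7510
L = (1−P_1) × P_2 × (1−P_3) = 0.7160 × 0.8875 × 0.2490 = 0.15822

0.1582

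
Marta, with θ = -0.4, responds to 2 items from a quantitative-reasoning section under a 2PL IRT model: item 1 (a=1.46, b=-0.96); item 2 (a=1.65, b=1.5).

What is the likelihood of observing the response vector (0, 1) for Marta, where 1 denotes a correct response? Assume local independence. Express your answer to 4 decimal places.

P(θ) = 1 / (1 + exp(−a(θ − b)))
P_1 = 1/(1+e^{-0.8176}) = 0.6937
P_2 = 1/(1+e^{3.1350}) = 0.0417
L = (1−P_1) × P_2 = 0.3063 × 0.0417 = 0.01277

0.0128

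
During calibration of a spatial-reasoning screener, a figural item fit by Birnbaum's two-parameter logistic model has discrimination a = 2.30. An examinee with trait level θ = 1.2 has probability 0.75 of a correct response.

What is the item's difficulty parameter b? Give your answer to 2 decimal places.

P(θ) = 1 / (1 + exp(−a(θ − b)))
logit(0.75) = ln(0.75/0.25) = 1.0986
b = θ − logit/(a) = 1.2 − 1.0986/2.3000 = 0.7223

0.72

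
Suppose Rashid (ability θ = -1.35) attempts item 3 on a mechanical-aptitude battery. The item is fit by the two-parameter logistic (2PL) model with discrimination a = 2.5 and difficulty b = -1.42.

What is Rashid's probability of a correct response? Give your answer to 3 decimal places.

P(θ) = 1 / (1 + exp(−a(θ − b)))
Exponent: 2.5 × (-1.35 − (-1.42)) = 0.1750
1/(1 + e^{-0.1750}) = 0.5436

0.544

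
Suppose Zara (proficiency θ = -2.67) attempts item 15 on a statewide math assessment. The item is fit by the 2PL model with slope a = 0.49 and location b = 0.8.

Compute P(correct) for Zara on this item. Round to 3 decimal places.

0.154

P(θ) = 1 / (1 + exp(−a(θ − b)))
Exponent: 0.49 × (-2.67 − 0.8) = -1.7003
1/(1 + e^{1.7003}) = 0.1544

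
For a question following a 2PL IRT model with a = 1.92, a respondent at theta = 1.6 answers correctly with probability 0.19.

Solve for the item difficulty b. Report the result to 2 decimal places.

2.36

P(theta) = 1 / (1 + exp(−a(theta − b)))
logit(0.19) = ln(0.19/0.81) = -1.4500
b = theta − logit/(a) = 1.6 − (-1.4500)/1.9200 = 2.3552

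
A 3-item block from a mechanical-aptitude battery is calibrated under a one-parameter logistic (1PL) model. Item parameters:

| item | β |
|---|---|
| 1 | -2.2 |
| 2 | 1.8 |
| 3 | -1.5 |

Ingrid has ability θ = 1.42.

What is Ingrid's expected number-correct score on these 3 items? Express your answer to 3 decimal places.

2.329

P(θ) = 1 / (1 + exp(−(θ − β)))
P_1 = 1/(1+e^{-3.6200}) = 0.9739
P_2 = 1/(1+e^{0.3800}) = 0.4061
P_3 = 1/(1+e^{-2.9200}) = 0.9488
E[score] = 0.9739 + 0.4061 + 0.9488 = 2.3289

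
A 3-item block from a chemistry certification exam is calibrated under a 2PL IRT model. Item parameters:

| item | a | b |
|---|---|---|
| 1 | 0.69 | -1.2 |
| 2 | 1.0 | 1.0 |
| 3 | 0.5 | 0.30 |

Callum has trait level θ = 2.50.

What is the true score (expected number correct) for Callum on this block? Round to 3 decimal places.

2.496

P(θ) = 1 / (1 + exp(−a(θ − b)))
P_1 = 1/(1+e^{-2.5530}) = 0.9278
P_2 = 1/(1+e^{-1.5000}) = 0.8176
P_3 = 1/(1+e^{-1.1000}) = 0.7503
E[score] = 0.9278 + 0.8176 + 0.7503 = 2.4956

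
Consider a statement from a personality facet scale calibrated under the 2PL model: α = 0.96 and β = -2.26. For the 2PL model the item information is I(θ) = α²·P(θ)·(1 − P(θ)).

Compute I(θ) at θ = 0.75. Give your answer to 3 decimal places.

P = 1/(1+e^{-2.8896}) = 0.9473
P(1−P) = 0.9473 × 0.0527 = 0.0499
I = α² × P(1−P) = 0.96² × 0.0499 = 0.04598

0.046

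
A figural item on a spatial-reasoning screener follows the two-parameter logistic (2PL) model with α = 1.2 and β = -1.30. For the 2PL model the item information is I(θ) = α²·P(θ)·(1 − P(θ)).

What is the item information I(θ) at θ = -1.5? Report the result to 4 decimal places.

0.3549

P = 1/(1+e^{0.2400}) = 0.4403
P(1−P) = 0.4403 × 0.5597 = 0.2464
I = α² × P(1−P) = 1.2² × 0.2464 = 0.35487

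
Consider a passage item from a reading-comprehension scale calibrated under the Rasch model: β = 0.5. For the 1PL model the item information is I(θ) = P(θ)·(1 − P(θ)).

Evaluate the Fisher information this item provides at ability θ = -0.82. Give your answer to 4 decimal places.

P = 1/(1+e^{1.3200}) = 0.2108
P(1−P) = 0.2108 × 0.7892 = 0.1664
I = P(1−P) = 0.16637

0.1664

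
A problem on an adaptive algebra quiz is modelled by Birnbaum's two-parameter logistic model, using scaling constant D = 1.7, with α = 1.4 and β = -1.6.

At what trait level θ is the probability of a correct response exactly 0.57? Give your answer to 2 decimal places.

P(θ) = 1 / (1 + exp(−D·α(θ − β)))
logit = ln(0.5700/0.4300) = 0.2819
θ = β + logit/(1.7·α) = -1.6 + 0.2819/2.3800 = -1.4816

-1.48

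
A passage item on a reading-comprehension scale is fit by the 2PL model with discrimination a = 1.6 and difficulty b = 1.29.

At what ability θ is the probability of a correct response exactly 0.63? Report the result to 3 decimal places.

1.623

P(θ) = 1 / (1 + exp(−a(θ − b)))
logit = ln(0.6300/0.3700) = 0.5322
θ = b + logit/(a) = 1.29 + 0.5322/1.6000 = 1.6226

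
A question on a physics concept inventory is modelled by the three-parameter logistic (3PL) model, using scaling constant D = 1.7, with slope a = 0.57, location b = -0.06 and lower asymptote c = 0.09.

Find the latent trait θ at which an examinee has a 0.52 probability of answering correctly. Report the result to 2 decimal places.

-0.17

P(θ) = c + (1 − c) · 1 / (1 + exp(−D·a(θ − b)))
Remove guessing floor: (0.52 − 0.09)/(1 − 0.09) = 0.4725
logit = ln(0.4725/0.5275) = -0.1100
θ = b + logit/(1.7·a) = -0.06 + (-0.1100)/0.9690 = -0.1735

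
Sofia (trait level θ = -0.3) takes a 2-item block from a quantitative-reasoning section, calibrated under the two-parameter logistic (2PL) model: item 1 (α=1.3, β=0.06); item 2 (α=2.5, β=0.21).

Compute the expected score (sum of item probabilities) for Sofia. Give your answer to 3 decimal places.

P(θ) = 1 / (1 + exp(−α(θ − β)))
P_1 = 1/(1+e^{0.4680}) = 0.3851
P_2 = 1/(1+e^{1.2750}) = 0.2184
E[score] = 0.3851 + 0.2184 = 0.6035

0.603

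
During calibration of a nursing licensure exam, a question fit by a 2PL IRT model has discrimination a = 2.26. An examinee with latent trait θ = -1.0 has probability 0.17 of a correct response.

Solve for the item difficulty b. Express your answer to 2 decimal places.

P(θ) = 1 / (1 + exp(−a(θ − b)))
logit(0.17) = ln(0.17/0.83) = -1.5856
b = θ − logit/(a) = -1.0 − (-1.5856)/2.2600 = -0.2984

-0.30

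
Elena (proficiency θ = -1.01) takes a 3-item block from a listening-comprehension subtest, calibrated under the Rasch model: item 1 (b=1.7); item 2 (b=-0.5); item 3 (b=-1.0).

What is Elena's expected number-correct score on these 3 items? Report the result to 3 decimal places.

0.935

P(θ) = 1 / (1 + exp(−(θ − b)))
P_1 = 1/(1+e^{2.7100}) = 0.0624
P_2 = 1/(1+e^{0.5100}) = 0.3752
P_3 = 1/(1+e^{0.0100}) = 0.4975
E[score] = 0.0624 + 0.3752 + 0.4975 = 0.9351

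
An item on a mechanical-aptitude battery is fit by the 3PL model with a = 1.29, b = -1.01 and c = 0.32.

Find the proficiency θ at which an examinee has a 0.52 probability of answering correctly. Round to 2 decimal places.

P(θ) = c + (1 − c) · 1 / (1 + exp(−a(θ − b)))
Remove guessing floor: (0.52 − 0.32)/(1 − 0.32) = 0.2941
logit = ln(0.2941/0.7059) = -0.8755
θ = b + logit/(a) = -1.01 + (-0.8755)/1.2900 = -1.6887

-1.69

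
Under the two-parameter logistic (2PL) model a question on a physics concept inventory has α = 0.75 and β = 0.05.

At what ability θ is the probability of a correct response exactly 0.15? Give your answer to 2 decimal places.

P(θ) = 1 / (1 + exp(−α(θ − β)))
logit = ln(0.1500/0.8500) = -1.7346
θ = β + logit/(α) = 0.05 + (-1.7346)/0.7500 = -2.2628

-2.26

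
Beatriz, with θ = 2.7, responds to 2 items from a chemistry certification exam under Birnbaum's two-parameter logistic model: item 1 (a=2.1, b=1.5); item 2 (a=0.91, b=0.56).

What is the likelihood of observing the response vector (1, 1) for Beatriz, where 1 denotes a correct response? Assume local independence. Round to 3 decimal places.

0.810

P(θ) = 1 / (1 + exp(−a(θ − b)))
P_1 = 1/(1+e^{-2.5200}) = 0.9255
P_2 = 1/(1+e^{-1.9474}) = 0.8752
L = P_1 × P_2 = 0.9255 × 0.8752 = 0.80999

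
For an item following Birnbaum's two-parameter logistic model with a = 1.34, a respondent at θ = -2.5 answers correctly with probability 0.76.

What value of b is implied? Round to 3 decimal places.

P(θ) = 1 / (1 + exp(−a(θ − b)))
logit(0.76) = ln(0.76/0.24) = 1.1527
b = θ − logit/(a) = -2.5 − 1.1527/1.3400 = -3.3602

-3.360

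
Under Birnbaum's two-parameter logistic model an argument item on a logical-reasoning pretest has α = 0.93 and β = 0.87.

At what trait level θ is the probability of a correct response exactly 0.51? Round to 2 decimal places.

P(θ) = 1 / (1 + exp(−α(θ − β)))
logit = ln(0.5100/0.4900) = 0.0400
θ = β + logit/(α) = 0.87 + 0.0400/0.9300 = 0.9130

0.91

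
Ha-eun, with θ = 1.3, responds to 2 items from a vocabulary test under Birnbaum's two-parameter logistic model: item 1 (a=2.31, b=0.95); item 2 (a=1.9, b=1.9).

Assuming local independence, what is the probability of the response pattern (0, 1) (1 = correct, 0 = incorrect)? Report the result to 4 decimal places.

P(θ) = 1 / (1 + exp(−a(θ − b)))
P_1 = 1/(1+e^{-0.8085}) = 0.6918
P_2 = 1/(1+e^{1.1400}) = 0.2423
L = (1−P_1) × P_2 = 0.3082 × 0.2423 = 0.07469

0.0747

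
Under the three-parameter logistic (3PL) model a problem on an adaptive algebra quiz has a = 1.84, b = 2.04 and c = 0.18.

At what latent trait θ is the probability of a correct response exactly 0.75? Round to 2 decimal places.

2.49

P(θ) = c + (1 − c) · 1 / (1 + exp(−a(θ − b)))
Remove guessing floor: (0.75 − 0.18)/(1 − 0.18) = 0.6951
logit = ln(0.6951/0.3049) = 0.8242
θ = b + logit/(a) = 2.04 + 0.8242/1.8400 = 2.4879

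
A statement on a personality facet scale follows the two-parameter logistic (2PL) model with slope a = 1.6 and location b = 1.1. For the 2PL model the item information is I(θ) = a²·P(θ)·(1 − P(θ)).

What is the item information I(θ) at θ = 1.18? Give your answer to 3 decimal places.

0.637

P = 1/(1+e^{-0.1280}) = 0.5320
P(1−P) = 0.5320 × 0.4680 = 0.2490
I = a² × P(1−P) = 1.6² × 0.2490 = 0.63739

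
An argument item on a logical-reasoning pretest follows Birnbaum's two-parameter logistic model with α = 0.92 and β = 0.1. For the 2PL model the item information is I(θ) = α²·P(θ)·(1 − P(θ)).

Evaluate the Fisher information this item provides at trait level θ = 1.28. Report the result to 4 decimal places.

0.1597

P = 1/(1+e^{-1.0856}) = 0.7476
P(1−P) = 0.7476 × 0.2524 = 0.1887
I = α² × P(1−P) = 0.92² × 0.1887 = 0.15973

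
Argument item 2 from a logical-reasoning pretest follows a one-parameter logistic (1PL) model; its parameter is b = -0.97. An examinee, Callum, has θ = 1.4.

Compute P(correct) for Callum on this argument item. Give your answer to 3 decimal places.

P(θ) = 1 / (1 + exp(−(θ − b)))
Exponent: (1.4 − (-0.97)) = 2.3700
1/(1 + e^{-2.3700}) = 0.9145
P = 0.9145

0.915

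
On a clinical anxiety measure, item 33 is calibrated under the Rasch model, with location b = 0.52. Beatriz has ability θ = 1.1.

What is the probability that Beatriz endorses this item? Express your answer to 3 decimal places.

0.641

P(θ) = 1 / (1 + exp(−(θ − b)))
Exponent: (1.1 − 0.52) = 0.5800
1/(1 + e^{-0.5800}) = 0.6411
P = 0.6411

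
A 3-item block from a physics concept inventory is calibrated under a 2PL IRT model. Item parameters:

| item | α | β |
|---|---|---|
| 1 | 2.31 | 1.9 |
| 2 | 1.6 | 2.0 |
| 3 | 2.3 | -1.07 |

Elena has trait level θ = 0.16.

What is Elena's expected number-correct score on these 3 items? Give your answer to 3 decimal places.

P(θ) = 1 / (1 + exp(−α(θ − β)))
P_1 = 1/(1+e^{4.0194}) = 0.0176
P_2 = 1/(1+e^{2.9440}) = 0.0500
P_3 = 1/(1+e^{-2.8290}) = 0.9442
E[score] = 0.0176 + 0.0500 + 0.9442 = 1.0119

1.012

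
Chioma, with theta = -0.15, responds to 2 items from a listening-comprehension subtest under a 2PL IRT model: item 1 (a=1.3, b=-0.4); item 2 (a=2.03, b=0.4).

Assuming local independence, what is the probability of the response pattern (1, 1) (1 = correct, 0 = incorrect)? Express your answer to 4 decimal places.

P(theta) = 1 / (1 + exp(−a(theta − b)))
P_1 = 1/(1+e^{-0.3250}) = 0.5805
P_2 = 1/(1+e^{1.1165}) = 0.2467
L = P_1 × P_2 = 0.5805 × 0.2467 = 0.14320

0.1432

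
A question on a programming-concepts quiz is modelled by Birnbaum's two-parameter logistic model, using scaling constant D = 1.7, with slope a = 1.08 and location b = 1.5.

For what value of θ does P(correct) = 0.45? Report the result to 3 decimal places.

1.391

P(θ) = 1 / (1 + exp(−D·a(θ − b)))
logit = ln(0.4500/0.5500) = -0.2007
θ = b + logit/(1.7·a) = 1.5 + (-0.2007)/1.8360 = 1.3907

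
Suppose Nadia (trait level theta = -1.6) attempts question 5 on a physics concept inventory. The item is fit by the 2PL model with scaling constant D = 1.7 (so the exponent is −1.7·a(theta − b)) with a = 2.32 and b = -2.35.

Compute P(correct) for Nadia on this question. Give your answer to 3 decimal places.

0.951

P(theta) = 1 / (1 + exp(−D·a(theta − b)))
Exponent: 1.7 × 2.32 × (-1.6 − (-2.35)) = 2.9580
1/(1 + e^{-2.9580}) = 0.9506
P = 0.9506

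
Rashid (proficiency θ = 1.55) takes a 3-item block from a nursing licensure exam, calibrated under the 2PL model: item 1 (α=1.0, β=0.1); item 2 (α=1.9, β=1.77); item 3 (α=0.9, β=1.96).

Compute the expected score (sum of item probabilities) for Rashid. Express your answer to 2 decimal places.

1.62

P(θ) = 1 / (1 + exp(−α(θ − β)))
P_1 = 1/(1+e^{-1.4500}) = 0.8100
P_2 = 1/(1+e^{0.4180}) = 0.3970
P_3 = 1/(1+e^{0.3690}) = 0.4088
E[score] = 0.8100 + 0.3970 + 0.4088 = 1.6158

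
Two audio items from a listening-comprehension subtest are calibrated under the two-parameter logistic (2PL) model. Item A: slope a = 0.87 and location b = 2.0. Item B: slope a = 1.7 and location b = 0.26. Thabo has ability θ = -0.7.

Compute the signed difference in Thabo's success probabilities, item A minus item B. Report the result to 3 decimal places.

P(θ) = 1 / (1 + exp(−a(θ − b)))
P_A = 0.0871
P_B = 0.1636
P_A − P_B = -0.0764

-0.076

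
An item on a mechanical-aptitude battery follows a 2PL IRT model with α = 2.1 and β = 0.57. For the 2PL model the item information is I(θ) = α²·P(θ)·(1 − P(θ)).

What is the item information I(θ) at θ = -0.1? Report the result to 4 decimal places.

0.6968

P = 1/(1+e^{1.4070}) = 0.1967
P(1−P) = 0.1967 × 0.8033 = 0.1580
I = α² × P(1−P) = 2.1² × 0.1580 = 0.69684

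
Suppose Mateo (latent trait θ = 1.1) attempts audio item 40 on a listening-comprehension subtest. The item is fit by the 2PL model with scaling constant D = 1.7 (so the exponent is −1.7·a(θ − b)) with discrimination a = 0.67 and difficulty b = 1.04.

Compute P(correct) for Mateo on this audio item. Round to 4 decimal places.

P(θ) = 1 / (1 + exp(−D·a(θ − b)))
Exponent: 1.7 × 0.67 × (1.1 − 1.04) = 0.0683
1/(1 + e^{-0.0683}) = 0.5171
P = 0.5171

0.5171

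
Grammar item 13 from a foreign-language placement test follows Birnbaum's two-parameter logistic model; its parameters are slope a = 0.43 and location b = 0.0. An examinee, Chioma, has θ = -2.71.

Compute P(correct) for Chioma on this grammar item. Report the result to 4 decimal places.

P(θ) = 1 / (1 + exp(−a(θ − b)))
Exponent: 0.43 × (-2.71 − 0.0) = -1.1653
1/(1 + e^{1.1653}) = 0.2377

0.2377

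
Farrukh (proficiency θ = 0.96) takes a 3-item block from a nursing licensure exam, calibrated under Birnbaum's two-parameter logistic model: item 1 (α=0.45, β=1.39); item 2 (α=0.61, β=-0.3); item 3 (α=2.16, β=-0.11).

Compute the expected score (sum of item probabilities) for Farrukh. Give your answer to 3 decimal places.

2.045

P(θ) = 1 / (1 + exp(−α(θ − β)))
P_1 = 1/(1+e^{0.1935}) = 0.4518
P_2 = 1/(1+e^{-0.7686}) = 0.6832
P_3 = 1/(1+e^{-2.3112}) = 0.9098
E[score] = 0.4518 + 0.6832 + 0.9098 = 2.0448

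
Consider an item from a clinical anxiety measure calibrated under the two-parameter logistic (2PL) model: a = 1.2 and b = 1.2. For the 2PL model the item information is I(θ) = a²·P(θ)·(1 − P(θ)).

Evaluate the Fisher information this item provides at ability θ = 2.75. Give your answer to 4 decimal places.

P = 1/(1+e^{-1.8600}) = 0.8653
P(1−P) = 0.8653 × 0.1347 = 0.1166
I = a² × P(1−P) = 1.2² × 0.1166 = 0.16784

0.1678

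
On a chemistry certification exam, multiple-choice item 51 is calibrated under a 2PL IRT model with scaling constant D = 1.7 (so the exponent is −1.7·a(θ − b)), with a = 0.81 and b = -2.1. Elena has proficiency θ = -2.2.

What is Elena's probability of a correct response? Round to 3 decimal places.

0.466

P(θ) = 1 / (1 + exp(−D·a(θ − b)))
Exponent: 1.7 × 0.81 × (-2.2 − (-2.1)) = -0.1377
1/(1 + e^{0.1377}) = 0.4656
P = 0.4656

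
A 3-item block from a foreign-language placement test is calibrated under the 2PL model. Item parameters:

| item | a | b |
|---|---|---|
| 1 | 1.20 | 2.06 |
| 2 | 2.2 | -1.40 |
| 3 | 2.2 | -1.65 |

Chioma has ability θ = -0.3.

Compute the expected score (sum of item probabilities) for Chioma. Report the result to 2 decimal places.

P(θ) = 1 / (1 + exp(−a(θ − b)))
P_1 = 1/(1+e^{2.8320}) = 0.0556
P_2 = 1/(1+e^{-2.4200}) = 0.9183
P_3 = 1/(1+e^{-2.9700}) = 0.9512
E[score] = 0.0556 + 0.9183 + 0.9512 = 1.9252

1.93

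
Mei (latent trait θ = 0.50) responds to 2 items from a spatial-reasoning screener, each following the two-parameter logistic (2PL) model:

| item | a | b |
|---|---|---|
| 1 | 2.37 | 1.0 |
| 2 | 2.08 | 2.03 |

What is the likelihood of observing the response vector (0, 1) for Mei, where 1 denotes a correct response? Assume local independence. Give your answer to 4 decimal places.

0.0305

P(θ) = 1 / (1 + exp(−a(θ − b)))
P_1 = 1/(1+e^{1.1850}) = 0.2342
P_2 = 1/(1+e^{3.1824}) = 0.0398
L = (1−P_1) × P_2 = 0.7658 × 0.0398 = 0.03051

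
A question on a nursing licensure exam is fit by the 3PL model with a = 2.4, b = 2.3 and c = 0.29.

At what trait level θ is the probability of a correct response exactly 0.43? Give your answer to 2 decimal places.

1.72

P(θ) = c + (1 − c) · 1 / (1 + exp(−a(θ − b)))
Remove guessing floor: (0.43 − 0.29)/(1 − 0.29) = 0.1972
logit = ln(0.1972/0.8028) = -1.4040
θ = b + logit/(a) = 2.3 + (-1.4040)/2.4000 = 1.7150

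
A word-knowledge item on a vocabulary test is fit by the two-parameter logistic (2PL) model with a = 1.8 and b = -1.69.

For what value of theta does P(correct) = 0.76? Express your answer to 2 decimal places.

P(theta) = 1 / (1 + exp(−a(theta − b)))
logit = ln(0.7600/0.2400) = 1.1527
theta = b + logit/(a) = -1.69 + 1.1527/1.8000 = -1.0496

-1.05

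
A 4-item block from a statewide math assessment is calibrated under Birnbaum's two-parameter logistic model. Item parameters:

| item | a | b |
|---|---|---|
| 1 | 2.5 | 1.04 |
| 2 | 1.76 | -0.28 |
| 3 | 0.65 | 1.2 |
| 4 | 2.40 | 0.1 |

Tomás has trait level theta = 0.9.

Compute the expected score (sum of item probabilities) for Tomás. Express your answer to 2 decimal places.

P(theta) = 1 / (1 + exp(−a(theta − b)))
P_1 = 1/(1+e^{0.3500}) = 0.4134
P_2 = 1/(1+e^{-2.0768}) = 0.8886
P_3 = 1/(1+e^{0.1950}) = 0.4514
P_4 = 1/(1+e^{-1.9200}) = 0.8721
E[score] = 0.4134 + 0.8886 + 0.4514 + 0.8721 = 2.6256

2.63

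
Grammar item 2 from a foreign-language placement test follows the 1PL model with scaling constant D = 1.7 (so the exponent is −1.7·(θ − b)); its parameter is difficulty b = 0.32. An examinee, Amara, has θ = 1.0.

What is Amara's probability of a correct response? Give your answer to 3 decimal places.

P(θ) = 1 / (1 + exp(−D·(θ − b)))
Exponent: 1.7 × (1.0 − 0.32) = 1.1560
1/(1 + e^{-1.1560}) = 0.7606
P = 0.7606

0.761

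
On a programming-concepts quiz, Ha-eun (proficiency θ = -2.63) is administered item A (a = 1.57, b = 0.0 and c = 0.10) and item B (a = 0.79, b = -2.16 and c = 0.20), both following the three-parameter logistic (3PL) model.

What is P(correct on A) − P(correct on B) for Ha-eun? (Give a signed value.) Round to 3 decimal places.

P(θ) = c + (1 − c) · 1 / (1 + exp(−a(θ − b)))
P_A = 0.1143
P_B = 0.5266
P_A − P_B = -0.4123

-0.412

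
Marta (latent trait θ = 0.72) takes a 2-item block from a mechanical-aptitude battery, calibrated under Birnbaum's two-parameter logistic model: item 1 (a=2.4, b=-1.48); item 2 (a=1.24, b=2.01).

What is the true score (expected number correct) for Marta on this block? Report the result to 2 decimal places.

P(θ) = 1 / (1 + exp(−a(θ − b)))
P_1 = 1/(1+e^{-5.2800}) = 0.9949
P_2 = 1/(1+e^{1.5996}) = 0.1680
E[score] = 0.9949 + 0.1680 = 1.1630

1.16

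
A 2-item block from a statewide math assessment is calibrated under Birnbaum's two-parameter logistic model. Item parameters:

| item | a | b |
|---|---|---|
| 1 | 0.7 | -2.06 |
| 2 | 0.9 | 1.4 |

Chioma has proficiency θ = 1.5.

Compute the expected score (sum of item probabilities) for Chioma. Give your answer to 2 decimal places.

1.45

P(θ) = 1 / (1 + exp(−a(θ − b)))
P_1 = 1/(1+e^{-2.4920}) = 0.9236
P_2 = 1/(1+e^{-0.0900}) = 0.5225
E[score] = 0.9236 + 0.5225 = 1.4461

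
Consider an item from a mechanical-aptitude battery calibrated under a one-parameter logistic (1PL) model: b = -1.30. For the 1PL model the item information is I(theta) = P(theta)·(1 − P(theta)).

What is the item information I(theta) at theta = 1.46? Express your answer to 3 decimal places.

0.056

P = 1/(1+e^{-2.7600}) = 0.9405
P(1−P) = 0.9405 × 0.0595 = 0.0560
I = P(1−P) = 0.05598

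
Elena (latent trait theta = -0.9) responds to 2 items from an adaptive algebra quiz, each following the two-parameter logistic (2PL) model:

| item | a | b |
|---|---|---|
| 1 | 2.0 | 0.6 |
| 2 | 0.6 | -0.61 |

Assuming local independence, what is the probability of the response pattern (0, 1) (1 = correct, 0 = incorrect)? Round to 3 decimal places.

0.435

P(theta) = 1 / (1 + exp(−a(theta − b)))
P_1 = 1/(1+e^{3.0000}) = 0.0474
P_2 = 1/(1+e^{0.1740}) = 0.4566
L = (1−P_1) × P_2 = 0.9526 × 0.4566 = 0.43495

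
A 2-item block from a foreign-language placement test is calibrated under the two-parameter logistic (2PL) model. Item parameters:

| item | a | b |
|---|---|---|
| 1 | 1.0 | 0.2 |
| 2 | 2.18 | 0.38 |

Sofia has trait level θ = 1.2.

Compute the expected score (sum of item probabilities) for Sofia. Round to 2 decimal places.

P(θ) = 1 / (1 + exp(−a(θ − b)))
P_1 = 1/(1+e^{-1.0000}) = 0.7311
P_2 = 1/(1+e^{-1.7876}) = 0.8566
E[score] = 0.7311 + 0.8566 = 1.5877

1.59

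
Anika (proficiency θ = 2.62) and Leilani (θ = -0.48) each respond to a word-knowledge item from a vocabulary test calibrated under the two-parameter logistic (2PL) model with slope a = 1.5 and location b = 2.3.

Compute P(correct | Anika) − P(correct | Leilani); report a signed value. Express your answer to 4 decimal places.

P(θ) = 1 / (1 + exp(−a(θ − b)))
P(Anika) = 0.6177  [exponent 0.4800]
P(Leilani) = 0.0152  [exponent -4.1700]
Difference = 0.6177 − 0.0152 = 0.6025

0.6025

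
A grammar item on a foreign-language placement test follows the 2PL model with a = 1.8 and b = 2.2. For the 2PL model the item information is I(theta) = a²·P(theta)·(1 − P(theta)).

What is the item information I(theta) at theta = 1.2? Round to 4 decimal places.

0.3944

P = 1/(1+e^{1.8000}) = 0.1419
P(1−P) = 0.1419 × 0.8581 = 0.1217
I = a² × P(1−P) = 1.8² × 0.1217 = 0.39440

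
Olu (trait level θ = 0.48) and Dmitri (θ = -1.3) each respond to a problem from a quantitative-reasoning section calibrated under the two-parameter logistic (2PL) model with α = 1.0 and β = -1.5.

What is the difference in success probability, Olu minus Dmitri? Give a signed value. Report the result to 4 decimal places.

0.3288

P(θ) = 1 / (1 + exp(−α(θ − β)))
P(Olu) = 0.8787  [exponent 1.9800]
P(Dmitri) = 0.5498  [exponent 0.2000]
Difference = 0.8787 − 0.5498 = 0.3288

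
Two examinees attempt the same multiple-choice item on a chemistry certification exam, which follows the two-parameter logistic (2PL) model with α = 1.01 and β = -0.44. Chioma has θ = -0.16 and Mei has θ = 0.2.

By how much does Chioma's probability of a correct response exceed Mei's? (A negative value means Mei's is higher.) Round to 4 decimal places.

-0.0860

P(θ) = 1 / (1 + exp(−α(θ − β)))
P(Chioma) = 0.5702  [exponent 0.2828]
P(Mei) = 0.6562  [exponent 0.6464]
Difference = 0.5702 − 0.6562 = -0.0860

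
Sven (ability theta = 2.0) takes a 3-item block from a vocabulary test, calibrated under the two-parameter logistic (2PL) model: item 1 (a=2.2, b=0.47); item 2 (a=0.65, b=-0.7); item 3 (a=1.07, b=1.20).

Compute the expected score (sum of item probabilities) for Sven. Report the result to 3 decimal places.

2.521

P(theta) = 1 / (1 + exp(−a(theta − b)))
P_1 = 1/(1+e^{-3.3660}) = 0.9666
P_2 = 1/(1+e^{-1.7550}) = 0.8526
P_3 = 1/(1+e^{-0.8560}) = 0.7018
E[score] = 0.9666 + 0.8526 + 0.7018 = 2.5210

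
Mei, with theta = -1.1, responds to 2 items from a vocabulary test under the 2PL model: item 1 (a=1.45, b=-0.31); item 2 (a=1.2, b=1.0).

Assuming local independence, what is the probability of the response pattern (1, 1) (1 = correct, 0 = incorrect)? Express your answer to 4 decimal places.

0.0180

P(theta) = 1 / (1 + exp(−a(theta − b)))
P_1 = 1/(1+e^{1.1455}) = 0.2413
P_2 = 1/(1+e^{2.5200}) = 0.0745
L = P_1 × P_2 = 0.2413 × 0.0745 = 0.01797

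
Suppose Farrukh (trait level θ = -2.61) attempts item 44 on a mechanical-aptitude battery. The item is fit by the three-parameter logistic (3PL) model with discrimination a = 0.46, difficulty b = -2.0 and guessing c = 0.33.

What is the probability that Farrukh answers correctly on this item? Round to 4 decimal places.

0.6183

P(θ) = c + (1 − c) · 1 / (1 + exp(−a(θ − b)))
Exponent: 0.46 × (-2.61 − (-2.0)) = -0.2806
1/(1 + e^{0.2806}) = 0.4303
P = 0.33 + 0.67 × 0.4303 = 0.6183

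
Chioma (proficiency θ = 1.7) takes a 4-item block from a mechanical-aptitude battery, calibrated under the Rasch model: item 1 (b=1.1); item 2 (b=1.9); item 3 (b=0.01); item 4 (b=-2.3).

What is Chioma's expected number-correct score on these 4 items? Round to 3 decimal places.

2.922

P(θ) = 1 / (1 + exp(−(θ − b)))
P_1 = 1/(1+e^{-0.6000}) = 0.6457
P_2 = 1/(1+e^{0.2000}) = 0.4502
P_3 = 1/(1+e^{-1.6900}) = 0.8442
P_4 = 1/(1+e^{-4.0000}) = 0.9820
E[score] = 0.6457 + 0.4502 + 0.8442 + 0.9820 = 2.9221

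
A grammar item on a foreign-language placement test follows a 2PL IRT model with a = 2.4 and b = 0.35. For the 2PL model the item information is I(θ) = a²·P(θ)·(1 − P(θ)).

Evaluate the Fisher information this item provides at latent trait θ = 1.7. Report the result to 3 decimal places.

0.209

P = 1/(1+e^{-3.2400}) = 0.9623
P(1−P) = 0.9623 × 0.0377 = 0.0363
I = a² × P(1−P) = 2.4² × 0.0363 = 0.20890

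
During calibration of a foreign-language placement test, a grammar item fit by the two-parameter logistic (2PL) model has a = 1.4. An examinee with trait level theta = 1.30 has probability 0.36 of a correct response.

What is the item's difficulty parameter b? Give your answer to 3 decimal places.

P(theta) = 1 / (1 + exp(−a(theta − b)))
logit(0.36) = ln(0.36/0.64) = -0.5754
b = theta − logit/(a) = 1.30 − (-0.5754)/1.4000 = 1.7110

1.711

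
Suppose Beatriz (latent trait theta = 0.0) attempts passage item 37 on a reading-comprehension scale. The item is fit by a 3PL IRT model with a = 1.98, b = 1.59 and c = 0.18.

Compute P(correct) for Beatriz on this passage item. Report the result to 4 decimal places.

0.2138

P(theta) = c + (1 − c) · 1 / (1 + exp(−a(theta − b)))
Exponent: 1.98 × (0.0 − 1.59) = -3.1482
1/(1 + e^{3.1482}) = 0.0412
P = 0.18 + 0.82 × 0.0412 = 0.2138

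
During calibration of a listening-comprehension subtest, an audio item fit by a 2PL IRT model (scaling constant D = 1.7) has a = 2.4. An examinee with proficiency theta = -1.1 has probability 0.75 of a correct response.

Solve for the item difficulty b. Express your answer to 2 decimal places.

-1.37

P(theta) = 1 / (1 + exp(−D·a(theta − b)))
logit(0.75) = ln(0.75/0.25) = 1.0986
b = theta − logit/(1.7·a) = -1.1 − 1.0986/4.0800 = -1.3693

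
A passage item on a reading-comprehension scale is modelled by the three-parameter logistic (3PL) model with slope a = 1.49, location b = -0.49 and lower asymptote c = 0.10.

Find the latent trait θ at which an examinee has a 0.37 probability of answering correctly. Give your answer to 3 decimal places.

P(θ) = c + (1 − c) · 1 / (1 + exp(−a(θ − b)))
Remove guessing floor: (0.37 − 0.10)/(1 − 0.10) = 0.3000
logit = ln(0.3000/0.7000) = -0.8473
θ = b + logit/(a) = -0.49 + (-0.8473)/1.4900 = -1.0587

-1.059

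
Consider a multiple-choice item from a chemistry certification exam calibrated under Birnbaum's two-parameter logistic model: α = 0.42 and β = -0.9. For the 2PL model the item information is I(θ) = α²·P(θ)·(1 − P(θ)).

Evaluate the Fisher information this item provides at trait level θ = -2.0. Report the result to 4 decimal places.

P = 1/(1+e^{0.4620}) = 0.3865
P(1−P) = 0.3865 × 0.6135 = 0.2371
I = α² × P(1−P) = 0.42² × 0.2371 = 0.04183

0.0418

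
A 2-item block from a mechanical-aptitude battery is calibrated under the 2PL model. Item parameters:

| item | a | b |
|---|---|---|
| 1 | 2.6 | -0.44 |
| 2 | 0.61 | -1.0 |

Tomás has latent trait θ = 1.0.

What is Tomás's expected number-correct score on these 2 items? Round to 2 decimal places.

P(θ) = 1 / (1 + exp(−a(θ − b)))
P_1 = 1/(1+e^{-3.7440}) = 0.9769
P_2 = 1/(1+e^{-1.2200}) = 0.7721
E[score] = 0.9769 + 0.7721 = 1.7490

1.75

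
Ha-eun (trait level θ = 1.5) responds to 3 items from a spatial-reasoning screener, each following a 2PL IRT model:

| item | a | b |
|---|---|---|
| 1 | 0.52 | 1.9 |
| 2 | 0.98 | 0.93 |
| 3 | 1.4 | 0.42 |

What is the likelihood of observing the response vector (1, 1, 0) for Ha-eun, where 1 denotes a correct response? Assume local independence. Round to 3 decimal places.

P(θ) = 1 / (1 + exp(−a(θ − b)))
P_1 = 1/(1+e^{0.2080}) = 0.4482
P_2 = 1/(1+e^{-0.5586}) = 0.6361
P_3 = 1/(1+e^{-1.5120}) = 0.8194
L = P_1 × P_2 × (1−P_3) = 0.4482 × 0.6361 × 0.1806 = 0.05150

0.052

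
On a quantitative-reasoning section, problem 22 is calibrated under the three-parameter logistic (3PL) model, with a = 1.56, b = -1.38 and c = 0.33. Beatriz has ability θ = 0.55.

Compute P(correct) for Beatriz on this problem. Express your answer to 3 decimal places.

P(θ) = c + (1 − c) · 1 / (1 + exp(−a(θ − b)))
Exponent: 1.56 × (0.55 − (-1.38)) = 3.0108
1/(1 + e^{-3.0108}) = 0.9531
P = 0.33 + 0.67 × 0.9531 = 0.9685

0.969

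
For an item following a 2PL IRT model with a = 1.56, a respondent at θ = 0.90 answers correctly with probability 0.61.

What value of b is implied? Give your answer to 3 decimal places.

P(θ) = 1 / (1 + exp(−a(θ − b)))
logit(0.61) = ln(0.61/0.39) = 0.4473
b = θ − logit/(a) = 0.90 − 0.4473/1.5600 = 0.6133

0.613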